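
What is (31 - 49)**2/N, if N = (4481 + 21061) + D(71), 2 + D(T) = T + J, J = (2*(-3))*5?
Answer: 108/8527 ≈ 0.012666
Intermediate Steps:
J = -30 (J = -6*5 = -30)
D(T) = -32 + T (D(T) = -2 + (T - 30) = -2 + (-30 + T) = -32 + T)
N = 25581 (N = (4481 + 21061) + (-32 + 71) = 25542 + 39 = 25581)
(31 - 49)**2/N = (31 - 49)**2/25581 = (-18)**2*(1/25581) = 324*(1/25581) = 108/8527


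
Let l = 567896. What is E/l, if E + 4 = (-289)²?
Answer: 11931/81128 ≈ 0.14706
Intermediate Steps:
E = 83517 (E = -4 + (-289)² = -4 + 83521 = 83517)
E/l = 83517/567896 = 83517*(1/567896) = 11931/81128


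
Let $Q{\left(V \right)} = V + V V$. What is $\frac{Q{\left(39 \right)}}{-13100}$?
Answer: $- \frac{78}{655} \approx -0.11908$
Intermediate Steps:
$Q{\left(V \right)} = V + V^{2}$
$\frac{Q{\left(39 \right)}}{-13100} = \frac{39 \left(1 + 39\right)}{-13100} = 39 \cdot 40 \left(- \frac{1}{13100}\right) = 1560 \left(- \frac{1}{13100}\right) = - \frac{78}{655}$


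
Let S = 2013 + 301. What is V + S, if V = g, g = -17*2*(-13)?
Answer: 2756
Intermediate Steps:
g = 442 (g = -34*(-13) = 442)
V = 442
S = 2314
V + S = 442 + 2314 = 2756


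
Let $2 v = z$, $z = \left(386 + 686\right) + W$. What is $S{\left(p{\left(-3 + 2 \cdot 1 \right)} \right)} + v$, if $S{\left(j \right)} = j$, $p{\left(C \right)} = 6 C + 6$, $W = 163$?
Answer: $\frac{1235}{2} \approx 617.5$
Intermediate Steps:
$p{\left(C \right)} = 6 + 6 C$
$z = 1235$ ($z = \left(386 + 686\right) + 163 = 1072 + 163 = 1235$)
$v = \frac{1235}{2}$ ($v = \frac{1}{2} \cdot 1235 = \frac{1235}{2} \approx 617.5$)
$S{\left(p{\left(-3 + 2 \cdot 1 \right)} \right)} + v = \left(6 + 6 \left(-3 + 2 \cdot 1\right)\right) + \frac{1235}{2} = \left(6 + 6 \left(-3 + 2\right)\right) + \frac{1235}{2} = \left(6 + 6 \left(-1\right)\right) + \frac{1235}{2} = \left(6 - 6\right) + \frac{1235}{2} = 0 + \frac{1235}{2} = \frac{1235}{2}$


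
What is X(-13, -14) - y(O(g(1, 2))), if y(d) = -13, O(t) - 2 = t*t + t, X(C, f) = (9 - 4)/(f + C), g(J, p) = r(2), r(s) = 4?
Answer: 346/27 ≈ 12.815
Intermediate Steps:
g(J, p) = 4
X(C, f) = 5/(C + f)
O(t) = 2 + t + t**2 (O(t) = 2 + (t*t + t) = 2 + (t**2 + t) = 2 + (t + t**2) = 2 + t + t**2)
X(-13, -14) - y(O(g(1, 2))) = 5/(-13 - 14) - 1*(-13) = 5/(-27) + 13 = 5*(-1/27) + 13 = -5/27 + 13 = 346/27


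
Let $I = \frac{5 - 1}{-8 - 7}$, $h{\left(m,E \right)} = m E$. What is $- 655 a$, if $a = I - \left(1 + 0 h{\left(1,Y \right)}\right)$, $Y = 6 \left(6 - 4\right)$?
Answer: $\frac{2489}{3} \approx 829.67$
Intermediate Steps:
$Y = 12$ ($Y = 6 \cdot 2 = 12$)
$h{\left(m,E \right)} = E m$
$I = - \frac{4}{15}$ ($I = \frac{4}{-15} = 4 \left(- \frac{1}{15}\right) = - \frac{4}{15} \approx -0.26667$)
$a = - \frac{19}{15}$ ($a = - \frac{4}{15} - \left(1 + 0 \cdot 12 \cdot 1\right) = - \frac{4}{15} + \left(0 \cdot 12 - 1\right) = - \frac{4}{15} + \left(0 - 1\right) = - \frac{4}{15} - 1 = - \frac{19}{15} \approx -1.2667$)
$- 655 a = \left(-655\right) \left(- \frac{19}{15}\right) = \frac{2489}{3}$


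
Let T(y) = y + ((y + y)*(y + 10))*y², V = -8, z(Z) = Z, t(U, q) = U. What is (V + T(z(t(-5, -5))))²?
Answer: 1595169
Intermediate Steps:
T(y) = y + 2*y³*(10 + y) (T(y) = y + ((2*y)*(10 + y))*y² = y + (2*y*(10 + y))*y² = y + 2*y³*(10 + y))
(V + T(z(t(-5, -5))))² = (-8 + (-5 + 2*(-5)⁴ + 20*(-5)³))² = (-8 + (-5 + 2*625 + 20*(-125)))² = (-8 + (-5 + 1250 - 2500))² = (-8 - 1255)² = (-1263)² = 1595169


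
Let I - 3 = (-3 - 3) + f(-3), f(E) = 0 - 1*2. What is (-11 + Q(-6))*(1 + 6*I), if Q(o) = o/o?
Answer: 290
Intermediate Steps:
f(E) = -2 (f(E) = 0 - 2 = -2)
I = -5 (I = 3 + ((-3 - 3) - 2) = 3 + (-6 - 2) = 3 - 8 = -5)
Q(o) = 1
(-11 + Q(-6))*(1 + 6*I) = (-11 + 1)*(1 + 6*(-5)) = -10*(1 - 30) = -10*(-29) = 290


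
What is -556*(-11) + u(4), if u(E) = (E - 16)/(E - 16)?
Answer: 6117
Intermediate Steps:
u(E) = 1 (u(E) = (-16 + E)/(-16 + E) = 1)
-556*(-11) + u(4) = -556*(-11) + 1 = 6116 + 1 = 6117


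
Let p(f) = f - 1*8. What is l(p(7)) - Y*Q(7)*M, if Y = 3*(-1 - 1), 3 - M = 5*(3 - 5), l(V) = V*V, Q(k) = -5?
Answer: -389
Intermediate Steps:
p(f) = -8 + f (p(f) = f - 8 = -8 + f)
l(V) = V**2
M = 13 (M = 3 - 5*(3 - 5) = 3 - 5*(-2) = 3 - 1*(-10) = 3 + 10 = 13)
Y = -6 (Y = 3*(-2) = -6)
l(p(7)) - Y*Q(7)*M = (-8 + 7)**2 - (-6*(-5))*13 = (-1)**2 - 30*13 = 1 - 1*390 = 1 - 390 = -389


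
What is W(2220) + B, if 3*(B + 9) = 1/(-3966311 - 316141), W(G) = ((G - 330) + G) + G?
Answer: 81208137275/12847356 ≈ 6321.0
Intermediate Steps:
W(G) = -330 + 3*G (W(G) = ((-330 + G) + G) + G = (-330 + 2*G) + G = -330 + 3*G)
B = -115626205/12847356 (B = -9 + 1/(3*(-3966311 - 316141)) = -9 + (⅓)/(-4282452) = -9 + (⅓)*(-1/4282452) = -9 - 1/12847356 = -115626205/12847356 ≈ -9.0000)
W(2220) + B = (-330 + 3*2220) - 115626205/12847356 = (-330 + 6660) - 115626205/12847356 = 6330 - 115626205/12847356 = 81208137275/12847356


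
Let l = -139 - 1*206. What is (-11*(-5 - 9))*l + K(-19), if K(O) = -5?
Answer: -53135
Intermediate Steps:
l = -345 (l = -139 - 206 = -345)
(-11*(-5 - 9))*l + K(-19) = -11*(-5 - 9)*(-345) - 5 = -11*(-14)*(-345) - 5 = 154*(-345) - 5 = -53130 - 5 = -53135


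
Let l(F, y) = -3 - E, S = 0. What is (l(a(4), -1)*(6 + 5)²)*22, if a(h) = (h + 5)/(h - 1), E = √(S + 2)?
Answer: -7986 - 2662*√2 ≈ -11751.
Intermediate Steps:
E = √2 (E = √(0 + 2) = √2 ≈ 1.4142)
a(h) = (5 + h)/(-1 + h)
l(F, y) = -3 - √2
(l(a(4), -1)*(6 + 5)²)*22 = ((-3 - √2)*(6 + 5)²)*22 = ((-3 - √2)*11²)*22 = ((-3 - √2)*121)*22 = (-363 - 121*√2)*22 = -7986 - 2662*√2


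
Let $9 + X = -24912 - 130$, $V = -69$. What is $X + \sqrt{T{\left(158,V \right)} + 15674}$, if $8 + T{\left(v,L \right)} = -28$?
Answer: $-25051 + \sqrt{15638} \approx -24926.0$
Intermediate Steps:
$X = -25051$ ($X = -9 - 25042 = -25051$)
$T{\left(v,L \right)} = -36$ ($T{\left(v,L \right)} = -8 - 28 = -36$)
$X + \sqrt{T{\left(158,V \right)} + 15674} = -25051 + \sqrt{-36 + 15674} = -25051 + \sqrt{15638}$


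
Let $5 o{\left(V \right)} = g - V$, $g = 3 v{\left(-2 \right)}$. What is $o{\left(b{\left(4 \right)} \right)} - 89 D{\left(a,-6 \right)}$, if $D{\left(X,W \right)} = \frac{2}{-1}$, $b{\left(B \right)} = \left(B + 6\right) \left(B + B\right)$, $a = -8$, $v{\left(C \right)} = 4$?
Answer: $\frac{822}{5} \approx 164.4$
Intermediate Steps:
$g = 12$ ($g = 3 \cdot 4 = 12$)
$b{\left(B \right)} = 2 B \left(6 + B\right)$ ($b{\left(B \right)} = \left(6 + B\right) 2 B = 2 B \left(6 + B\right)$)
$D{\left(X,W \right)} = -2$ ($D{\left(X,W \right)} = 2 \left(-1\right) = -2$)
$o{\left(V \right)} = \frac{12}{5} - \frac{V}{5}$ ($o{\left(V \right)} = \frac{12 - V}{5} = \frac{12}{5} - \frac{V}{5}$)
$o{\left(b{\left(4 \right)} \right)} - 89 D{\left(a,-6 \right)} = \left(\frac{12}{5} - \frac{2 \cdot 4 \left(6 + 4\right)}{5}\right) - -178 = \left(\frac{12}{5} - \frac{2 \cdot 4 \cdot 10}{5}\right) + 178 = \left(\frac{12}{5} - 16\right) + 178 = - \frac{68}{5} + 178 = \frac{822}{5}$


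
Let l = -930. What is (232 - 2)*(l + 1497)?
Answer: 130410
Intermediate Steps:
(232 - 2)*(l + 1497) = (232 - 2)*(-930 + 1497) = 230*567 = 130410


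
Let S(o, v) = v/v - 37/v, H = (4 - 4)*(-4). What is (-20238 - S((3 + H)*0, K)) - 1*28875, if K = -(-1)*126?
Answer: -6188327/126 ≈ -49114.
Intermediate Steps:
H = 0 (H = 0*(-4) = 0)
K = 126 (K = -1*(-126) = 126)
S(o, v) = 1 - 37/v
(-20238 - S((3 + H)*0, K)) - 1*28875 = (-20238 - (-37 + 126)/126) - 1*28875 = (-20238 - 89/126) - 28875 = -2550077/126 - 28875 = -6188327/126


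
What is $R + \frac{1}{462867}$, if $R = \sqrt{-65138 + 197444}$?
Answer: $\frac{1}{462867} + \sqrt{132306} \approx 363.74$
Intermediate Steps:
$R = \sqrt{132306} \approx 363.74$
$R + \frac{1}{462867} = \sqrt{132306} + \frac{1}{462867} = \frac{1}{462867} + \sqrt{132306}$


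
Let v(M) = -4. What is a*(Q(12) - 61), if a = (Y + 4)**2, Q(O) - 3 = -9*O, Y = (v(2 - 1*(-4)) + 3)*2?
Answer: -664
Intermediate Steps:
Y = -2 (Y = (-4 + 3)*2 = -1*2 = -2)
Q(O) = 3 - 9*O
a = 4 (a = (-2 + 4)**2 = 2**2 = 4)
a*(Q(12) - 61) = 4*((3 - 9*12) - 61) = 4*((3 - 108) - 61) = 4*(-105 - 61) = 4*(-166) = -664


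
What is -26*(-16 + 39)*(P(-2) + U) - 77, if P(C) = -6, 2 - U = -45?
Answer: -24595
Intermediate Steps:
U = 47 (U = 2 - 1*(-45) = 2 + 45 = 47)
-26*(-16 + 39)*(P(-2) + U) - 77 = -26*(-16 + 39)*(-6 + 47) - 77 = -598*41 - 77 = -26*943 - 77 = -24518 - 77 = -24595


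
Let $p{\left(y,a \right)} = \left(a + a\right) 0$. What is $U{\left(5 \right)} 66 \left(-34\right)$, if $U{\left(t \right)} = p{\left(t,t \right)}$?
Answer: $0$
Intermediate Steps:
$p{\left(y,a \right)} = 0$ ($p{\left(y,a \right)} = 2 a 0 = 0$)
$U{\left(t \right)} = 0$
$U{\left(5 \right)} 66 \left(-34\right) = 0 \cdot 66 \left(-34\right) = 0 \left(-34\right) = 0$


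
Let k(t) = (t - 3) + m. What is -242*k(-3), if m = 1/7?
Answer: 9922/7 ≈ 1417.4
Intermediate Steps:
m = ⅐ ≈ 0.14286
k(t) = -20/7 + t (k(t) = (t - 3) + ⅐ = (-3 + t) + ⅐ = -20/7 + t)
-242*k(-3) = -242*(-20/7 - 3) = -242*(-41/7) = 9922/7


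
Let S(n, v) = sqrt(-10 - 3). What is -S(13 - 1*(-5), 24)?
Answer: -I*sqrt(13) ≈ -3.6056*I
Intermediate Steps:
S(n, v) = I*sqrt(13) (S(n, v) = sqrt(-13) = I*sqrt(13))
-S(13 - 1*(-5), 24) = -I*sqrt(13)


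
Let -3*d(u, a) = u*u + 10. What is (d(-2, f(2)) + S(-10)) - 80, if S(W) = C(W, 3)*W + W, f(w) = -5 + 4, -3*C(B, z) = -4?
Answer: -108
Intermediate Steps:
C(B, z) = 4/3 (C(B, z) = -⅓*(-4) = 4/3)
f(w) = -1
d(u, a) = -10/3 - u²/3 (d(u, a) = -(u*u + 10)/3 = -(u² + 10)/3 = -(10 + u²)/3 = -10/3 - u²/3)
S(W) = 7*W/3 (S(W) = 4*W/3 + W = 7*W/3)
(d(-2, f(2)) + S(-10)) - 80 = ((-10/3 - ⅓*(-2)²) + (7/3)*(-10)) - 80 = ((-10/3 - ⅓*4) - 70/3) - 80 = ((-10/3 - 4/3) - 70/3) - 80 = (-14/3 - 70/3) - 80 = -28 - 80 = -108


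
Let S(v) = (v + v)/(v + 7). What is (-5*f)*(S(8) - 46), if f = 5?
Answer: 3370/3 ≈ 1123.3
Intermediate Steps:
S(v) = 2*v/(7 + v) (S(v) = (2*v)/(7 + v) = 2*v/(7 + v))
(-5*f)*(S(8) - 46) = (-5*5)*(2*8/(7 + 8) - 46) = -25*(2*8/15 - 46) = -25*(2*8*(1/15) - 46) = -25*(16/15 - 46) = -25*(-674/15) = 3370/3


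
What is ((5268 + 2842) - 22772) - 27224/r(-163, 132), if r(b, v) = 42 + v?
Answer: -1289206/87 ≈ -14818.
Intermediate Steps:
((5268 + 2842) - 22772) - 27224/r(-163, 132) = ((5268 + 2842) - 22772) - 27224/(42 + 132) = (8110 - 22772) - 27224/174 = -14662 - 27224*1/174 = -14662 - 13612/87 = -1289206/87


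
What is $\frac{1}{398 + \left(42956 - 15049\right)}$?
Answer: $\frac{1}{28305} \approx 3.5329 \cdot 10^{-5}$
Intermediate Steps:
$\frac{1}{398 + \left(42956 - 15049\right)} = \frac{1}{398 + 27907} = \frac{1}{28305}$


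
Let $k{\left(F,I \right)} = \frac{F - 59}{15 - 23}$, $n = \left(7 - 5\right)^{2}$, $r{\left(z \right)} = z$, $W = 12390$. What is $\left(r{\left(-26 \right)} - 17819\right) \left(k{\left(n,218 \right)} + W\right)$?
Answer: $- \frac{1769777875}{8} \approx -2.2122 \cdot 10^{8}$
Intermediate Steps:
$n = 4$ ($n = 2^{2} = 4$)
$k{\left(F,I \right)} = \frac{59}{8} - \frac{F}{8}$ ($k{\left(F,I \right)} = \frac{-59 + F}{-8} = \left(-59 + F\right) \left(- \frac{1}{8}\right) = \frac{59}{8} - \frac{F}{8}$)
$\left(r{\left(-26 \right)} - 17819\right) \left(k{\left(n,218 \right)} + W\right) = \left(-26 - 17819\right) \left(\left(\frac{59}{8} - \frac{1}{2}\right) + 12390\right) = - 17845 \left(\left(\frac{59}{8} - \frac{1}{2}\right) + 12390\right) = - 17845 \left(\frac{55}{8} + 12390\right) = \left(-17845\right) \frac{99175}{8} = - \frac{1769777875}{8}$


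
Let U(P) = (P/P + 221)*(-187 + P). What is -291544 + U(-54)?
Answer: -345046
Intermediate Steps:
U(P) = -41514 + 222*P (U(P) = (1 + 221)*(-187 + P) = 222*(-187 + P) = -41514 + 222*P)
-291544 + U(-54) = -291544 + (-41514 + 222*(-54)) = -291544 + (-41514 - 11988) = -291544 - 53502 = -345046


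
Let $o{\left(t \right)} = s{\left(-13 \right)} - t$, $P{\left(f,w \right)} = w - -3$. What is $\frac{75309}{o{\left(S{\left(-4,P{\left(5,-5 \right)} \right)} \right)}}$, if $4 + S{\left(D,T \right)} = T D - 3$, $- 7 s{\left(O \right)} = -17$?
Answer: $\frac{527163}{10} \approx 52716.0$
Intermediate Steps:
$P{\left(f,w \right)} = 3 + w$ ($P{\left(f,w \right)} = w + 3 = 3 + w$)
$s{\left(O \right)} = \frac{17}{7}$ ($s{\left(O \right)} = \left(- \frac{1}{7}\right) \left(-17\right) = \frac{17}{7}$)
$S{\left(D,T \right)} = -7 + D T$ ($S{\left(D,T \right)} = -4 + \left(T D - 3\right) = -4 + \left(D T - 3\right) = -4 + \left(-3 + D T\right) = -7 + D T$)
$o{\left(t \right)} = \frac{17}{7} - t$
$\frac{75309}{o{\left(S{\left(-4,P{\left(5,-5 \right)} \right)} \right)}} = \frac{75309}{\frac{17}{7} - \left(-7 - 4 \left(3 - 5\right)\right)} = \frac{75309}{\frac{17}{7} - \left(-7 - -8\right)} = \frac{75309}{\frac{17}{7} - \left(-7 + 8\right)} = \frac{75309}{\frac{17}{7} - 1} = \frac{75309}{\frac{10}{7}} = 75309 \cdot \frac{7}{10} = \frac{527163}{10}$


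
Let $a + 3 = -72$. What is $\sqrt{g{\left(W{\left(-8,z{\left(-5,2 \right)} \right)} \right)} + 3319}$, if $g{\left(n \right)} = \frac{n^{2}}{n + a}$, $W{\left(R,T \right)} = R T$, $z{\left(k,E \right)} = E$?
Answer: $\frac{\sqrt{27461343}}{91} \approx 57.586$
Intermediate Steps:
$a = -75$ ($a = -3 - 72 = -75$)
$g{\left(n \right)} = \frac{n^{2}}{-75 + n}$ ($g{\left(n \right)} = \frac{n^{2}}{n - 75} = \frac{n^{2}}{-75 + n}$)
$\sqrt{g{\left(W{\left(-8,z{\left(-5,2 \right)} \right)} \right)} + 3319} = \sqrt{\frac{\left(\left(-8\right) 2\right)^{2}}{-75 - 16} + 3319} = \sqrt{\frac{\left(-16\right)^{2}}{-75 - 16} + 3319} = \sqrt{\frac{256}{-91} + 3319} = \sqrt{256 \left(- \frac{1}{91}\right) + 3319} = \sqrt{- \frac{256}{91} + 3319} = \sqrt{\frac{301773}{91}} = \frac{\sqrt{27461343}}{91}$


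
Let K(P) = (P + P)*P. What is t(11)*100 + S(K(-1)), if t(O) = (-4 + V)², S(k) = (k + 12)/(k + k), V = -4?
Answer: 12807/2 ≈ 6403.5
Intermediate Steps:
K(P) = 2*P² (K(P) = (2*P)*P = 2*P²)
S(k) = (12 + k)/(2*k) (S(k) = (12 + k)/((2*k)) = (12 + k)*(1/(2*k)) = (12 + k)/(2*k))
t(O) = 64 (t(O) = (-4 - 4)² = (-8)² = 64)
t(11)*100 + S(K(-1)) = 64*100 + (12 + 2*(-1)²)/(2*((2*(-1)²))) = 6400 + (12 + 2*1)/(2*((2*1))) = 6400 + (½)*(12 + 2)/2 = 6400 + (½)*(½)*14 = 6400 + 7/2 = 12807/2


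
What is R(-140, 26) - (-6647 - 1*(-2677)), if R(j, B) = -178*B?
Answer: -658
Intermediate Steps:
R(-140, 26) - (-6647 - 1*(-2677)) = -178*26 - (-6647 - 1*(-2677)) = -4628 - (-6647 + 2677) = -4628 - 1*(-3970) = -4628 + 3970 = -658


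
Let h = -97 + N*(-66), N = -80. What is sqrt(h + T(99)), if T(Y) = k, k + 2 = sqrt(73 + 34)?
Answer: sqrt(5181 + sqrt(107)) ≈ 72.051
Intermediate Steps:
k = -2 + sqrt(107) (k = -2 + sqrt(73 + 34) = -2 + sqrt(107) ≈ 8.3441)
h = 5183 (h = -97 - 80*(-66) = -97 + 5280 = 5183)
T(Y) = -2 + sqrt(107)
sqrt(h + T(99)) = sqrt(5183 + (-2 + sqrt(107))) = sqrt(5181 + sqrt(107))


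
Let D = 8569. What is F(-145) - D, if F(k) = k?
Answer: -8714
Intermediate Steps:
F(-145) - D = -145 - 1*8569 = -145 - 8569 = -8714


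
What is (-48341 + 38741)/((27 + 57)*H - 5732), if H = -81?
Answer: 1200/1567 ≈ 0.76579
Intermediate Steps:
(-48341 + 38741)/((27 + 57)*H - 5732) = (-48341 + 38741)/((27 + 57)*(-81) - 5732) = -9600/(84*(-81) - 5732) = -9600/(-6804 - 5732) = -9600/(-12536) = -9600*(-1/12536) = 1200/1567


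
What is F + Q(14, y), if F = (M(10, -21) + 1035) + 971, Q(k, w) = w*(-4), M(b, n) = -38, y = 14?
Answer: 1912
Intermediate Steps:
Q(k, w) = -4*w
F = 1968 (F = (-38 + 1035) + 971 = 997 + 971 = 1968)
F + Q(14, y) = 1968 - 4*14 = 1968 - 56 = 1912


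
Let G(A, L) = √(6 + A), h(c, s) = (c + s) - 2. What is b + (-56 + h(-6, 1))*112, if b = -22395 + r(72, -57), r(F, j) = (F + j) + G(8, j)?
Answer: -29436 + √14 ≈ -29432.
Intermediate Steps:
h(c, s) = -2 + c + s
r(F, j) = F + j + √14 (r(F, j) = (F + j) + √(6 + 8) = (F + j) + √14 = F + j + √14)
b = -22380 + √14 (b = -22395 + (72 - 57 + √14) = -22395 + (15 + √14) = -22380 + √14 ≈ -22376.)
b + (-56 + h(-6, 1))*112 = (-22380 + √14) + (-56 + (-2 - 6 + 1))*112 = (-22380 + √14) + (-56 - 7)*112 = (-22380 + √14) - 63*112 = (-22380 + √14) - 7056 = -29436 + √14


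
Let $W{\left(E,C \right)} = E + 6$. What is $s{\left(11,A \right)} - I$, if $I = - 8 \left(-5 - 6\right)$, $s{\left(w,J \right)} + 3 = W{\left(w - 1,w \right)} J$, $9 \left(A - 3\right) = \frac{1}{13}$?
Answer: $- \frac{5015}{117} \approx -42.863$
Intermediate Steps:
$W{\left(E,C \right)} = 6 + E$
$A = \frac{352}{117}$ ($A = 3 + \frac{1}{9 \cdot 13} = 3 + \frac{1}{9} \cdot \frac{1}{13} = 3 + \frac{1}{117} = \frac{352}{117} \approx 3.0085$)
$s{\left(w,J \right)} = -3 + J \left(5 + w\right)$ ($s{\left(w,J \right)} = -3 + \left(6 + \left(w - 1\right)\right) J = -3 + \left(6 + \left(-1 + w\right)\right) J = -3 + \left(5 + w\right) J = -3 + J \left(5 + w\right)$)
$I = 88$ ($I = \left(-8\right) \left(-11\right) = 88$)
$s{\left(11,A \right)} - I = \left(-3 + \frac{352 \left(5 + 11\right)}{117}\right) - 88 = \left(-3 + \frac{352}{117} \cdot 16\right) - 88 = \left(-3 + \frac{5632}{117}\right) - 88 = \frac{5281}{117} - 88 = - \frac{5015}{117}$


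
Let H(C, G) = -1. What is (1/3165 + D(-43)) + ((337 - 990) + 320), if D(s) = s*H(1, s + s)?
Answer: -917849/3165 ≈ -290.00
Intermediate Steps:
D(s) = -s (D(s) = s*(-1) = -s)
(1/3165 + D(-43)) + ((337 - 990) + 320) = (1/3165 - 1*(-43)) + ((337 - 990) + 320) = (1/3165 + 43) + (-653 + 320) = 136096/3165 - 333 = -917849/3165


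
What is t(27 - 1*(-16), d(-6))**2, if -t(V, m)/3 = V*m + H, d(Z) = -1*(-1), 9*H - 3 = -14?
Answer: 141376/9 ≈ 15708.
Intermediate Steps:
H = -11/9 (H = 1/3 + (1/9)*(-14) = 1/3 - 14/9 = -11/9 ≈ -1.2222)
d(Z) = 1
t(V, m) = 11/3 - 3*V*m (t(V, m) = -3*(V*m - 11/9) = -3*(-11/9 + V*m) = 11/3 - 3*V*m)
t(27 - 1*(-16), d(-6))**2 = (11/3 - 3*(27 - 1*(-16))*1)**2 = (11/3 - 3*(27 + 16)*1)**2 = (11/3 - 3*43*1)**2 = (11/3 - 129)**2 = (-376/3)**2 = 141376/9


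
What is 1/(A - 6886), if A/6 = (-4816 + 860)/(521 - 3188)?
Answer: -889/6113742 ≈ -0.00014541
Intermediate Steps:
A = 7912/889 (A = 6*((-4816 + 860)/(521 - 3188)) = 6*(-3956/(-2667)) = 6*(-3956*(-1/2667)) = 6*(3956/2667) = 7912/889 ≈ 8.8999)
1/(A - 6886) = 1/(7912/889 - 6886) = 1/(-6113742/889) = -889/6113742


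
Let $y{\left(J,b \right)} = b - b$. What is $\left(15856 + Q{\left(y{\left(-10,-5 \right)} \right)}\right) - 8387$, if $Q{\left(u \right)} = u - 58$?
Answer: $7411$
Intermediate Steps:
$y{\left(J,b \right)} = 0$
$Q{\left(u \right)} = -58 + u$
$\left(15856 + Q{\left(y{\left(-10,-5 \right)} \right)}\right) - 8387 = \left(15856 + \left(-58 + 0\right)\right) - 8387 = \left(15856 - 58\right) - 8387 = 15798 - 8387 = 7411$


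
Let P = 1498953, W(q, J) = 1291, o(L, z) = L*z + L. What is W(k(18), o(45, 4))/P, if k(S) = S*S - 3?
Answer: 1291/1498953 ≈ 0.00086127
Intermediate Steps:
k(S) = -3 + S² (k(S) = S² - 3 = -3 + S²)
o(L, z) = L + L*z
W(k(18), o(45, 4))/P = 1291/1498953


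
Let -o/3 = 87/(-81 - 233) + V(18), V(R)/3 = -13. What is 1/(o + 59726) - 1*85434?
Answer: -1605387132628/18790963 ≈ -85434.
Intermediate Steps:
V(R) = -39 (V(R) = 3*(-13) = -39)
o = 36999/314 (o = -3*(87/(-81 - 233) - 39) = -3*(87/(-314) - 39) = -3*(87*(-1/314) - 39) = -3*(-87/314 - 39) = -3*(-12333/314) = 36999/314 ≈ 117.83)
1/(o + 59726) - 1*85434 = 1/(36999/314 + 59726) - 1*85434 = 1/(18790963/314) - 85434 = 314/18790963 - 85434 = -1605387132628/18790963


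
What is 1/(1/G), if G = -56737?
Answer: -56737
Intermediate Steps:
1/(1/G) = 1/(1/(-56737)) = 1/(-1/56737) = -56737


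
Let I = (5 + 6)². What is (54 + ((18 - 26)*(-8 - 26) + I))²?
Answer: 199809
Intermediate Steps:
I = 121 (I = 11² = 121)
(54 + ((18 - 26)*(-8 - 26) + I))² = (54 + ((18 - 26)*(-8 - 26) + 121))² = (54 + (-8*(-34) + 121))² = (54 + (272 + 121))² = (54 + 393)² = 447² = 199809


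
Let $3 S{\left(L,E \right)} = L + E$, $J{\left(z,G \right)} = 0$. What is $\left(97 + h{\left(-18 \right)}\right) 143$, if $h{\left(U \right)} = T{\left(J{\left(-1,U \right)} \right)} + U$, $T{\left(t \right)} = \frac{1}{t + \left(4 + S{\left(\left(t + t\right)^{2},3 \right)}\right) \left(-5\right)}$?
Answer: $\frac{282282}{25} \approx 11291.0$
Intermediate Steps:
$S{\left(L,E \right)} = \frac{E}{3} + \frac{L}{3}$ ($S{\left(L,E \right)} = \frac{L + E}{3} = \frac{E + L}{3} = \frac{E}{3} + \frac{L}{3}$)
$T{\left(t \right)} = \frac{1}{-25 + t - \frac{20 t^{2}}{3}}$ ($T{\left(t \right)} = \frac{1}{t + \left(4 + \left(\frac{1}{3} \cdot 3 + \frac{\left(t + t\right)^{2}}{3}\right)\right) \left(-5\right)} = \frac{1}{t + \left(4 + \left(1 + \frac{\left(2 t\right)^{2}}{3}\right)\right) \left(-5\right)} = \frac{1}{t + \left(4 + \left(1 + \frac{4 t^{2}}{3}\right)\right) \left(-5\right)} = \frac{1}{t + \left(5 + \frac{4 t^{2}}{3}\right) \left(-5\right)} = \frac{1}{t - \left(25 + \frac{20 t^{2}}{3}\right)} = \frac{1}{-25 + t - \frac{20 t^{2}}{3}}$)
$h{\left(U \right)} = - \frac{1}{25} + U$ ($h{\left(U \right)} = - \frac{3}{75 - 0 + 20 \cdot 0^{2}} + U = - \frac{3}{75 + 0 + 20 \cdot 0} + U = - \frac{3}{75 + 0 + 0} + U = - \frac{3}{75} + U = \left(-3\right) \frac{1}{75} + U = - \frac{1}{25} + U$)
$\left(97 + h{\left(-18 \right)}\right) 143 = \left(97 - \frac{451}{25}\right) 143 = \frac{1974}{25} \cdot 143 = \frac{282282}{25}$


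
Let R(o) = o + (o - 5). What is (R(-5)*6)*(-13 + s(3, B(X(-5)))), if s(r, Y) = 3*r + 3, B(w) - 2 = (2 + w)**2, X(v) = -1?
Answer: 90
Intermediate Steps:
R(o) = -5 + 2*o (R(o) = o + (-5 + o) = -5 + 2*o)
B(w) = 2 + (2 + w)**2
s(r, Y) = 3 + 3*r
(R(-5)*6)*(-13 + s(3, B(X(-5)))) = ((-5 + 2*(-5))*6)*(-13 + (3 + 3*3)) = ((-5 - 10)*6)*(-13 + (3 + 9)) = (-15*6)*(-13 + 12) = -90*(-1) = 90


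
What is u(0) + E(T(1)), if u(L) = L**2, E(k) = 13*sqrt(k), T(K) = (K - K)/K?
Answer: 0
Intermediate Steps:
T(K) = 0 (T(K) = 0/K = 0)
u(0) + E(T(1)) = 0**2 + 13*sqrt(0) = 0 + 13*0 = 0 + 0 = 0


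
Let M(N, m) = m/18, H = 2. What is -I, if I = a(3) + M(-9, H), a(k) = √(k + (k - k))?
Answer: -⅑ - √3 ≈ -1.8432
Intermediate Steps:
M(N, m) = m/18 (M(N, m) = m*(1/18) = m/18)
a(k) = √k (a(k) = √(k + 0) = √k)
I = ⅑ + √3 (I = √3 + (1/18)*2 = √3 + ⅑ = ⅑ + √3 ≈ 1.8432)
-I = -(⅑ + √3) = -⅑ - √3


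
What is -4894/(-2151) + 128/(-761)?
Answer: 3449006/1636911 ≈ 2.1070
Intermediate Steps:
-4894/(-2151) + 128/(-761) = -4894*(-1/2151) + 128*(-1/761) = 4894/2151 - 128/761 = 3449006/1636911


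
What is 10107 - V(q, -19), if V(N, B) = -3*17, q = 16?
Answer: 10158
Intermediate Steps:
V(N, B) = -51
10107 - V(q, -19) = 10107 - 1*(-51) = 10107 + 51 = 10158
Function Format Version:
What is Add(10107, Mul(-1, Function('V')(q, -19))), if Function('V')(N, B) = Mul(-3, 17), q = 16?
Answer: 10158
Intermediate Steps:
Function('V')(N, B) = -51
Add(10107, Mul(-1, Function('V')(q, -19))) = Add(10107, Mul(-1, -51)) = Add(10107, 51) = 10158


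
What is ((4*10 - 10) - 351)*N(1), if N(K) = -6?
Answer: 1926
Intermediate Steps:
((4*10 - 10) - 351)*N(1) = ((4*10 - 10) - 351)*(-6) = ((40 - 10) - 351)*(-6) = (30 - 351)*(-6) = -321*(-6) = 1926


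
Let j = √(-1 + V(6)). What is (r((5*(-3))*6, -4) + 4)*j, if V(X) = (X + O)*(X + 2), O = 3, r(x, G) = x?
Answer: -86*√71 ≈ -724.65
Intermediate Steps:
V(X) = (2 + X)*(3 + X) (V(X) = (X + 3)*(X + 2) = (3 + X)*(2 + X) = (2 + X)*(3 + X))
j = √71 (j = √(-1 + (6 + 6² + 5*6)) = √(-1 + (6 + 36 + 30)) = √(-1 + 72) = √71 ≈ 8.4261)
(r((5*(-3))*6, -4) + 4)*j = ((5*(-3))*6 + 4)*√71 = (-15*6 + 4)*√71 = (-90 + 4)*√71 = -86*√71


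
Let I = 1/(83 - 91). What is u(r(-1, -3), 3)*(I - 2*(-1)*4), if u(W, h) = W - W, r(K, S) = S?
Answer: 0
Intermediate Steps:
u(W, h) = 0
I = -⅛ (I = 1/(-8) = -⅛ ≈ -0.12500)
u(r(-1, -3), 3)*(I - 2*(-1)*4) = 0*(-⅛ - 2*(-1)*4) = 0*(-⅛ + 2*4) = 0*(-⅛ + 8) = 0*(63/8) = 0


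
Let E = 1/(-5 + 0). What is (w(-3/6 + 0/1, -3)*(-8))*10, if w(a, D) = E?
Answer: 16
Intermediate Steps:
E = -1/5 (E = 1/(-5) = -1/5 ≈ -0.20000)
w(a, D) = -1/5
(w(-3/6 + 0/1, -3)*(-8))*10 = -1/5*(-8)*10 = (8/5)*10 = 16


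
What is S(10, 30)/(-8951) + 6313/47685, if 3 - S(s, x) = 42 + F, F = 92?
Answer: 62754398/426828435 ≈ 0.14702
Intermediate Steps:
S(s, x) = -131 (S(s, x) = 3 - (42 + 92) = 3 - 1*134 = 3 - 134 = -131)
S(10, 30)/(-8951) + 6313/47685 = -131/(-8951) + 6313/47685 = -131*(-1/8951) + 6313*(1/47685) = 131/8951 + 6313/47685 = 62754398/426828435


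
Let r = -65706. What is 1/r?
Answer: -1/65706 ≈ -1.5219e-5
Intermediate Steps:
1/r = 1/(-65706) = -1/65706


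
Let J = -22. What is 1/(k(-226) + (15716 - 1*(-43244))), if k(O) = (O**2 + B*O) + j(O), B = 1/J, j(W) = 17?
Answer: 11/1210696 ≈ 9.0857e-6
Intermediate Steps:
B = -1/22 (B = 1/(-22) = -1/22 ≈ -0.045455)
k(O) = 17 + O**2 - O/22 (k(O) = (O**2 - O/22) + 17 = 17 + O**2 - O/22)
1/(k(-226) + (15716 - 1*(-43244))) = 1/((17 + (-226)**2 - 1/22*(-226)) + (15716 - 1*(-43244))) = 1/((17 + 51076 + 113/11) + (15716 + 43244)) = 1/(562136/11 + 58960) = 1/(1210696/11) = 11/1210696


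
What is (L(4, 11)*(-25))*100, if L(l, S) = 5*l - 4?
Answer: -40000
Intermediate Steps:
L(l, S) = -4 + 5*l
(L(4, 11)*(-25))*100 = ((-4 + 5*4)*(-25))*100 = ((-4 + 20)*(-25))*100 = (16*(-25))*100 = -400*100 = -40000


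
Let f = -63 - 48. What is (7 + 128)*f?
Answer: -14985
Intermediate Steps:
f = -111
(7 + 128)*f = (7 + 128)*(-111) = 135*(-111) = -14985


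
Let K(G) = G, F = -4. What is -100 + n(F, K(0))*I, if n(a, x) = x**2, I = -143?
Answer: -100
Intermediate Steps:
-100 + n(F, K(0))*I = -100 + 0**2*(-143) = -100 + 0*(-143) = -100 + 0 = -100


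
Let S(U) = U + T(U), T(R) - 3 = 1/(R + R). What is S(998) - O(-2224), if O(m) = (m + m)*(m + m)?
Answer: -39488271187/1996 ≈ -1.9784e+7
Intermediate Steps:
T(R) = 3 + 1/(2*R) (T(R) = 3 + 1/(R + R) = 3 + 1/(2*R))
O(m) = 4*m² (O(m) = (2*m)*(2*m) = 4*m²)
S(U) = 3 + U + 1/(2*U) (S(U) = U + (3 + 1/(2*U)) = 3 + U + 1/(2*U))
S(998) - O(-2224) = (3 + 998 + (½)/998) - 4*(-2224)² = (3 + 998 + (½)*(1/998)) - 4*4946176 = (3 + 998 + 1/1996) - 1*19784704 = 1997997/1996 - 19784704 = -39488271187/1996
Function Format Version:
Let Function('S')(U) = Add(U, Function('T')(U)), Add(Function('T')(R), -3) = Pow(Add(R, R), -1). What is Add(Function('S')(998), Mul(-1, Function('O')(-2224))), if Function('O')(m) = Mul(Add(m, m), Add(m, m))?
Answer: Rational(-39488271187, 1996) ≈ -1.9784e+7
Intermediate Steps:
Function('T')(R) = Add(3, Mul(Rational(1, 2), Pow(R, -1))) (Function('T')(R) = Add(3, Pow(Add(R, R), -1)) = Add(3, Pow(Mul(2, R), -1)) = Add(3, Mul(Rational(1, 2), Pow(R, -1))))
Function('O')(m) = Mul(4, Pow(m, 2)) (Function('O')(m) = Mul(Mul(2, m), Mul(2, m)) = Mul(4, Pow(m, 2)))
Function('S')(U) = Add(3, U, Mul(Rational(1, 2), Pow(U, -1))) (Function('S')(U) = Add(U, Add(3, Mul(Rational(1, 2), Pow(U, -1)))) = Add(3, U, Mul(Rational(1, 2), Pow(U, -1))))
Add(Function('S')(998), Mul(-1, Function('O')(-2224))) = Add(Add(3, 998, Mul(Rational(1, 2), Pow(998, -1))), Mul(-1, Mul(4, Pow(-2224, 2)))) = Add(Add(3, 998, Mul(Rational(1, 2), Rational(1, 998))), Mul(-1, Mul(4, 4946176))) = Add(Add(3, 998, Rational(1, 1996)), Mul(-1, 19784704)) = Add(Rational(1997997, 1996), -19784704) = Rational(-39488271187, 1996)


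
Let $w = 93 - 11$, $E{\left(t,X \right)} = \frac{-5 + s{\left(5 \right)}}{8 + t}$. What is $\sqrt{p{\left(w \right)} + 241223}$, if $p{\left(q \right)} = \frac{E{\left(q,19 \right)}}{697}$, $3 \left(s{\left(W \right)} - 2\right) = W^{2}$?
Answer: $\frac{\sqrt{237306316507815}}{31365} \approx 491.14$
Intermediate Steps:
$s{\left(W \right)} = 2 + \frac{W^{2}}{3}$
$E{\left(t,X \right)} = \frac{16}{3 \left(8 + t\right)}$ ($E{\left(t,X \right)} = \frac{-5 + \left(2 + \frac{5^{2}}{3}\right)}{8 + t} = \frac{-5 + \left(2 + \frac{1}{3} \cdot 25\right)}{8 + t} = \frac{-5 + \left(2 + \frac{25}{3}\right)}{8 + t} = \frac{-5 + \frac{31}{3}}{8 + t} = \frac{16}{3 \left(8 + t\right)}$)
$w = 82$ ($w = 93 - 11 = 82$)
$p{\left(q \right)} = \frac{16}{2091 \left(8 + q\right)}$ ($p{\left(q \right)} = \frac{\frac{16}{3} \frac{1}{8 + q}}{697} = \frac{16}{3 \left(8 + q\right)} \frac{1}{697} = \frac{16}{2091 \left(8 + q\right)}$)
$\sqrt{p{\left(w \right)} + 241223} = \sqrt{\frac{16}{2091 \left(8 + 82\right)} + 241223} = \sqrt{\frac{16}{2091 \cdot 90} + 241223} = \sqrt{\frac{16}{2091} \cdot \frac{1}{90} + 241223} = \sqrt{\frac{8}{94095} + 241223} = \sqrt{\frac{22697878193}{94095}} = \frac{\sqrt{237306316507815}}{31365}$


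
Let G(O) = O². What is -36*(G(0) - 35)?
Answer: 1260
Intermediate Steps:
-36*(G(0) - 35) = -36*(0² - 35) = -36*(0 - 35) = -36*(-35) = 1260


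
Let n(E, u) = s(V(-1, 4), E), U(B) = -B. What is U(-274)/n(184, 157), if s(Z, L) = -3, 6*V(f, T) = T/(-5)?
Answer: -274/3 ≈ -91.333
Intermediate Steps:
V(f, T) = -T/30 (V(f, T) = (T/(-5))/6 = (T*(-⅕))/6 = (-T/5)/6 = -T/30)
n(E, u) = -3
U(-274)/n(184, 157) = -1*(-274)/(-3) = 274*(-⅓) = -274/3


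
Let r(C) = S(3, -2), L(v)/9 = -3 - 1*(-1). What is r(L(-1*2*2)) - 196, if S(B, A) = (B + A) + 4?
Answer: -191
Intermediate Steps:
S(B, A) = 4 + A + B (S(B, A) = (A + B) + 4 = 4 + A + B)
L(v) = -18 (L(v) = 9*(-3 - 1*(-1)) = 9*(-3 + 1) = 9*(-2) = -18)
r(C) = 5 (r(C) = 4 - 2 + 3 = 5)
r(L(-1*2*2)) - 196 = 5 - 196 = -191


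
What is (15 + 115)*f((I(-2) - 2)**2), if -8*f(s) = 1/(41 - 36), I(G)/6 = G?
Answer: -13/4 ≈ -3.2500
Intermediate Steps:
I(G) = 6*G
f(s) = -1/40 (f(s) = -1/(8*(41 - 36)) = -1/8/5 = -1/8*1/5 = -1/40)
(15 + 115)*f((I(-2) - 2)**2) = (15 + 115)*(-1/40) = 130*(-1/40) = -13/4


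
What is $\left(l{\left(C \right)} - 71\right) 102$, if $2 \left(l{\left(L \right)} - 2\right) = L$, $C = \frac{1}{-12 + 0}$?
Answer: $- \frac{28169}{4} \approx -7042.3$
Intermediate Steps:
$C = - \frac{1}{12}$ ($C = \frac{1}{-12} = - \frac{1}{12} \approx -0.083333$)
$l{\left(L \right)} = 2 + \frac{L}{2}$
$\left(l{\left(C \right)} - 71\right) 102 = \left(\left(2 + \frac{1}{2} \left(- \frac{1}{12}\right)\right) - 71\right) 102 = \left(\left(2 - \frac{1}{24}\right) - 71\right) 102 = \left(\frac{47}{24} - 71\right) 102 = \left(- \frac{1657}{24}\right) 102 = - \frac{28169}{4}$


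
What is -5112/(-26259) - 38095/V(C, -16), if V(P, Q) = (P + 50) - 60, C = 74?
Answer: -333336479/560192 ≈ -595.04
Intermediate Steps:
V(P, Q) = -10 + P (V(P, Q) = (50 + P) - 60 = -10 + P)
-5112/(-26259) - 38095/V(C, -16) = -5112/(-26259) - 38095/(-10 + 74) = -5112*(-1/26259) - 38095/64 = 1704/8753 - 38095*1/64 = 1704/8753 - 38095/64 = -333336479/560192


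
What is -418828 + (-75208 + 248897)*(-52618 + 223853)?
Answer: 29741217087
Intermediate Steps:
-418828 + (-75208 + 248897)*(-52618 + 223853) = -418828 + 173689*171235 = -418828 + 29741635915 = 29741217087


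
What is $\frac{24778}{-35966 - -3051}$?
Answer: $- \frac{24778}{32915} \approx -0.75279$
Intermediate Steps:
$\frac{24778}{-35966 - -3051} = \frac{24778}{-35966 + 3051} = \frac{24778}{-32915} = 24778 \left(- \frac{1}{32915}\right) = - \frac{24778}{32915}$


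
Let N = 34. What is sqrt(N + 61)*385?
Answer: 385*sqrt(95) ≈ 3752.5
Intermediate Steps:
sqrt(N + 61)*385 = sqrt(34 + 61)*385 = sqrt(95)*385 = 385*sqrt(95)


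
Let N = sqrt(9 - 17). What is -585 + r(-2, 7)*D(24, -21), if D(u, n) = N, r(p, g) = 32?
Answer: -585 + 64*I*sqrt(2) ≈ -585.0 + 90.51*I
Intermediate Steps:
N = 2*I*sqrt(2) (N = sqrt(-8) = 2*I*sqrt(2) ≈ 2.8284*I)
D(u, n) = 2*I*sqrt(2)
-585 + r(-2, 7)*D(24, -21) = -585 + 32*(2*I*sqrt(2)) = -585 + 64*I*sqrt(2)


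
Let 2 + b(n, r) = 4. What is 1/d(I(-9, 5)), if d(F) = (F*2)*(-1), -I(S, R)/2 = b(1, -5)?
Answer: 1/8 ≈ 0.12500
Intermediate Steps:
b(n, r) = 2 (b(n, r) = -2 + 4 = 2)
I(S, R) = -4 (I(S, R) = -2*2 = -4)
d(F) = -2*F (d(F) = (2*F)*(-1) = -2*F)
1/d(I(-9, 5)) = 1/(-2*(-4)) = 1/8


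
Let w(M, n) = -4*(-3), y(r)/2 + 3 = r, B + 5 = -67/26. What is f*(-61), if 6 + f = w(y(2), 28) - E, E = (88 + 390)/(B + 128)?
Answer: -387838/3131 ≈ -123.87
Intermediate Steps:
B = -197/26 (B = -5 - 67/26 = -197/26 ≈ -7.5769)
y(r) = -6 + 2*r
w(M, n) = 12
E = 12428/3131 (E = (88 + 390)/(-197/26 + 128) = 478/(3131/26) = 478*(26/3131) = 12428/3131 ≈ 3.9693)
f = 6358/3131 (f = -6 + (12 - 1*12428/3131) = -6 + (12 - 12428/3131) = -6 + 25144/3131 = 6358/3131 ≈ 2.0307)
f*(-61) = (6358/3131)*(-61) = -387838/3131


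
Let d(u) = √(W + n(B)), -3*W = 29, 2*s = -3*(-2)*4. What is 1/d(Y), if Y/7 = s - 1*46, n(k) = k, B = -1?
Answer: -I*√6/8 ≈ -0.30619*I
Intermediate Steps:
s = 12 (s = (-3*(-2)*4)/2 = (6*4)/2 = (½)*24 = 12)
W = -29/3 (W = -⅓*29 = -29/3 ≈ -9.6667)
Y = -238 (Y = 7*(12 - 1*46) = 7*(12 - 46) = 7*(-34) = -238)
d(u) = 4*I*√6/3 (d(u) = √(-29/3 - 1) = √(-32/3) = 4*I*√6/3)
1/d(Y) = 1/(4*I*√6/3) = -I*√6/8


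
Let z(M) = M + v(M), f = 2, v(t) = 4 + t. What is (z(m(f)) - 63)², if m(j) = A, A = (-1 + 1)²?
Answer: 3481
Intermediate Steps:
A = 0 (A = 0² = 0)
m(j) = 0
z(M) = 4 + 2*M (z(M) = M + (4 + M) = 4 + 2*M)
(z(m(f)) - 63)² = ((4 + 2*0) - 63)² = ((4 + 0) - 63)² = (4 - 63)² = (-59)² = 3481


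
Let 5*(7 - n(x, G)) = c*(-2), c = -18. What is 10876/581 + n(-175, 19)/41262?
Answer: 2243826979/119866110 ≈ 18.719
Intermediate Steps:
n(x, G) = -1/5 (n(x, G) = 7 - (-18)*(-2)/5 = 7 - 1/5*36 = 7 - 36/5 = -1/5)
10876/581 + n(-175, 19)/41262 = 10876/581 - 1/5/41262 = 10876*(1/581) - 1/5*1/41262 = 10876/581 - 1/206310 = 2243826979/119866110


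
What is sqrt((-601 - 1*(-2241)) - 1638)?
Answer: sqrt(2) ≈ 1.4142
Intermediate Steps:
sqrt((-601 - 1*(-2241)) - 1638) = sqrt((-601 + 2241) - 1638) = sqrt(1640 - 1638) = sqrt(2)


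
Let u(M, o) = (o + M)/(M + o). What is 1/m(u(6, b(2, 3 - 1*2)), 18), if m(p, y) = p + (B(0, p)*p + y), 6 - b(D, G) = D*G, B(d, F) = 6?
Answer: 1/25 ≈ 0.040000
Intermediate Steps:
b(D, G) = 6 - D*G
u(M, o) = 1 (u(M, o) = (M + o)/(M + o) = 1)
m(p, y) = y + 7*p (m(p, y) = p + (6*p + y) = p + (y + 6*p) = y + 7*p)
1/m(u(6, b(2, 3 - 1*2)), 18) = 1/(18 + 7*1) = 1/(18 + 7) = 1/25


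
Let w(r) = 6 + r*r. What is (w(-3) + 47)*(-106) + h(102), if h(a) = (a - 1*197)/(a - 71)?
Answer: -203827/31 ≈ -6575.1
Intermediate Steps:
w(r) = 6 + r²
h(a) = (-197 + a)/(-71 + a) (h(a) = (a - 197)/(-71 + a) = (-197 + a)/(-71 + a))
(w(-3) + 47)*(-106) + h(102) = ((6 + (-3)²) + 47)*(-106) + (-197 + 102)/(-71 + 102) = ((6 + 9) + 47)*(-106) - 95/31 = (15 + 47)*(-106) + (1/31)*(-95) = 62*(-106) - 95/31 = -6572 - 95/31 = -203827/31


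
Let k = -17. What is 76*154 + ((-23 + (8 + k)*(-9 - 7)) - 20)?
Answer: 11805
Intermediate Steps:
76*154 + ((-23 + (8 + k)*(-9 - 7)) - 20) = 76*154 + ((-23 + (8 - 17)*(-9 - 7)) - 20) = 11704 + ((-23 - 9*(-16)) - 20) = 11704 + ((-23 + 144) - 20) = 11704 + (121 - 20) = 11704 + 101 = 11805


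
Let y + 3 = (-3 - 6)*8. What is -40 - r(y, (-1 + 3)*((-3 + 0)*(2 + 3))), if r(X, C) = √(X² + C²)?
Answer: -40 - 15*√29 ≈ -120.78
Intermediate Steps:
y = -75 (y = -3 + (-3 - 6)*8 = -3 - 9*8 = -3 - 72 = -75)
r(X, C) = √(C² + X²)
-40 - r(y, (-1 + 3)*((-3 + 0)*(2 + 3))) = -40 - √(((-1 + 3)*((-3 + 0)*(2 + 3)))² + (-75)²) = -40 - √((2*(-3*5))² + 5625) = -40 - √((2*(-15))² + 5625) = -40 - √((-30)² + 5625) = -40 - √(900 + 5625) = -40 - √6525 = -40 - 15*√29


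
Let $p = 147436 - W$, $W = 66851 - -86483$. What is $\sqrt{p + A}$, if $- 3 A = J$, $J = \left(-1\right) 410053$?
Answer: $\frac{\sqrt{1177077}}{3} \approx 361.64$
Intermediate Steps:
$J = -410053$
$W = 153334$ ($W = 66851 + 86483 = 153334$)
$A = \frac{410053}{3}$ ($A = \left(- \frac{1}{3}\right) \left(-410053\right) = \frac{410053}{3} \approx 1.3668 \cdot 10^{5}$)
$p = -5898$ ($p = 147436 - 153334 = -5898$)
$\sqrt{p + A} = \sqrt{-5898 + \frac{410053}{3}} = \sqrt{\frac{392359}{3}} = \frac{\sqrt{1177077}}{3}$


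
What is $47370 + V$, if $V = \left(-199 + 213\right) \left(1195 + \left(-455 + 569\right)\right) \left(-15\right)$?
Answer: $-227520$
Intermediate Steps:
$V = -274890$ ($V = 14 \left(1195 + 114\right) \left(-15\right) = 14 \cdot 1309 \left(-15\right) = 18326 \left(-15\right) = -274890$)
$47370 + V = 47370 - 274890 = -227520$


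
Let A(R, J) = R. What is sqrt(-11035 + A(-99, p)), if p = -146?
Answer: I*sqrt(11134) ≈ 105.52*I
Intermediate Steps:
sqrt(-11035 + A(-99, p)) = sqrt(-11035 - 99) = sqrt(-11134) = I*sqrt(11134)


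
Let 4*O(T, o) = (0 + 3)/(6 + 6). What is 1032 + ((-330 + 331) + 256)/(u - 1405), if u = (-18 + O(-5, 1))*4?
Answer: 6094996/5907 ≈ 1031.8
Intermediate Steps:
O(T, o) = 1/16 (O(T, o) = ((0 + 3)/(6 + 6))/4 = (3/12)/4 = (3*(1/12))/4 = (1/4)*(1/4) = 1/16)
u = -287/4 (u = (-18 + 1/16)*4 = -287/16*4 = -287/4 ≈ -71.750)
1032 + ((-330 + 331) + 256)/(u - 1405) = 1032 + ((-330 + 331) + 256)/(-287/4 - 1405) = 1032 + (1 + 256)/(-5907/4) = 1032 + 257*(-4/5907) = 1032 - 1028/5907 = 6094996/5907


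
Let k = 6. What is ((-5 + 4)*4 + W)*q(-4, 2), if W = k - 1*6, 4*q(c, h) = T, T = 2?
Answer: -2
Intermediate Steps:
q(c, h) = ½ (q(c, h) = (¼)*2 = ½)
W = 0 (W = 6 - 1*6 = 6 - 6 = 0)
((-5 + 4)*4 + W)*q(-4, 2) = ((-5 + 4)*4 + 0)*(½) = (-1*4 + 0)*(½) = (-4 + 0)*(½) = -4*½ = -2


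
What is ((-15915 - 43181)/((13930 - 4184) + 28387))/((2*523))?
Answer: -29548/19943559 ≈ -0.0014816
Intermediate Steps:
((-15915 - 43181)/((13930 - 4184) + 28387))/((2*523)) = -59096/(9746 + 28387)/1046 = -59096/38133*(1/1046) = -59096*1/38133*(1/1046) = -59096/38133*1/1046 = -29548/19943559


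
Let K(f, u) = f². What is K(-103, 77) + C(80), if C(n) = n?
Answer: 10689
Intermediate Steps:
K(-103, 77) + C(80) = (-103)² + 80 = 10609 + 80 = 10689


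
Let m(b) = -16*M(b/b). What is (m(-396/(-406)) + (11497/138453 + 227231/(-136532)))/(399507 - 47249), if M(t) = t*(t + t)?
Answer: -634795585111/6658826320960968 ≈ -9.5331e-5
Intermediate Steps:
M(t) = 2*t² (M(t) = t*(2*t) = 2*t²)
m(b) = -32 (m(b) = -32*(b/b)² = -32*1² = -32)
(m(-396/(-406)) + (11497/138453 + 227231/(-136532)))/(399507 - 47249) = (-32 + (11497/138453 + 227231/(-136532)))/(399507 - 47249) = (-32 + (11497*(1/138453) + 227231*(-1/136532)))/352258 = (-32 + (11497/138453 - 227231/136532))*(1/352258) = (-32 - 29891105239/18903264996)*(1/352258) = -634795585111/18903264996*1/352258 = -634795585111/6658826320960968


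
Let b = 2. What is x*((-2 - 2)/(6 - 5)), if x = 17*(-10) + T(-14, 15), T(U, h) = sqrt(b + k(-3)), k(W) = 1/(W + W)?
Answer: 680 - 2*sqrt(66)/3 ≈ 674.58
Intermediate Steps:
k(W) = 1/(2*W)
T(U, h) = sqrt(66)/6 (T(U, h) = sqrt(2 + (1/2)/(-3)) = sqrt(2 + (1/2)*(-1/3)) = sqrt(2 - 1/6) = sqrt(11/6) = sqrt(66)/6)
x = -170 + sqrt(66)/6 (x = 17*(-10) + sqrt(66)/6 = -170 + sqrt(66)/6 ≈ -168.65)
x*((-2 - 2)/(6 - 5)) = (-170 + sqrt(66)/6)*((-2 - 2)/(6 - 5)) = (-170 + sqrt(66)/6)*(-4/1) = (-170 + sqrt(66)/6)*(-4*1) = (-170 + sqrt(66)/6)*(-4) = 680 - 2*sqrt(66)/3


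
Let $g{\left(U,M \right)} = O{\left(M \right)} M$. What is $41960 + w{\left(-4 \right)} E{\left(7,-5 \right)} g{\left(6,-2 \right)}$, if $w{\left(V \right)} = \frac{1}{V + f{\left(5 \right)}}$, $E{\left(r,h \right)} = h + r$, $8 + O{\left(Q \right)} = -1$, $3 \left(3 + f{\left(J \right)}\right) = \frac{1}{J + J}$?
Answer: $\frac{8768560}{209} \approx 41955.0$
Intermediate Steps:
$f{\left(J \right)} = -3 + \frac{1}{6 J}$ ($f{\left(J \right)} = -3 + \frac{1}{3 \left(J + J\right)} = -3 + \frac{1}{3 \cdot 2 J} = -3 + \frac{\frac{1}{2} \frac{1}{J}}{3} = -3 + \frac{1}{6 J}$)
$O{\left(Q \right)} = -9$ ($O{\left(Q \right)} = -8 - 1 = -9$)
$g{\left(U,M \right)} = - 9 M$
$w{\left(V \right)} = \frac{1}{- \frac{89}{30} + V}$ ($w{\left(V \right)} = \frac{1}{V - \left(3 - \frac{1}{6 \cdot 5}\right)} = \frac{1}{V + \left(-3 + \frac{1}{6} \cdot \frac{1}{5}\right)} = \frac{1}{V + \left(-3 + \frac{1}{30}\right)} = \frac{1}{V - \frac{89}{30}} = \frac{1}{- \frac{89}{30} + V}$)
$41960 + w{\left(-4 \right)} E{\left(7,-5 \right)} g{\left(6,-2 \right)} = 41960 + \frac{30}{-89 + 30 \left(-4\right)} \left(-5 + 7\right) \left(\left(-9\right) \left(-2\right)\right) = 41960 + \frac{30}{-89 - 120} \cdot 2 \cdot 18 = 41960 + \frac{30}{-209} \cdot 2 \cdot 18 = 41960 + 30 \left(- \frac{1}{209}\right) 2 \cdot 18 = 41960 + \left(- \frac{30}{209}\right) 2 \cdot 18 = 41960 - \frac{1080}{209} = \frac{8768560}{209}$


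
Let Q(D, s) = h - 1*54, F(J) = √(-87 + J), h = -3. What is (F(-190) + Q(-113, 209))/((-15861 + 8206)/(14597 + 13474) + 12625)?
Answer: -1600047/354388720 + 28071*I*√277/354388720 ≈ -0.0045149 + 0.0013183*I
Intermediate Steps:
Q(D, s) = -57 (Q(D, s) = -3 - 1*54 = -3 - 54 = -57)
(F(-190) + Q(-113, 209))/((-15861 + 8206)/(14597 + 13474) + 12625) = (√(-87 - 190) - 57)/((-15861 + 8206)/(14597 + 13474) + 12625) = (√(-277) - 57)/(-7655/28071 + 12625) = (I*√277 - 57)/(-7655*1/28071 + 12625) = (-57 + I*√277)/(-7655/28071 + 12625) = (-57 + I*√277)/(354388720/28071) = (-57 + I*√277)*(28071/354388720) = -1600047/354388720 + 28071*I*√277/354388720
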